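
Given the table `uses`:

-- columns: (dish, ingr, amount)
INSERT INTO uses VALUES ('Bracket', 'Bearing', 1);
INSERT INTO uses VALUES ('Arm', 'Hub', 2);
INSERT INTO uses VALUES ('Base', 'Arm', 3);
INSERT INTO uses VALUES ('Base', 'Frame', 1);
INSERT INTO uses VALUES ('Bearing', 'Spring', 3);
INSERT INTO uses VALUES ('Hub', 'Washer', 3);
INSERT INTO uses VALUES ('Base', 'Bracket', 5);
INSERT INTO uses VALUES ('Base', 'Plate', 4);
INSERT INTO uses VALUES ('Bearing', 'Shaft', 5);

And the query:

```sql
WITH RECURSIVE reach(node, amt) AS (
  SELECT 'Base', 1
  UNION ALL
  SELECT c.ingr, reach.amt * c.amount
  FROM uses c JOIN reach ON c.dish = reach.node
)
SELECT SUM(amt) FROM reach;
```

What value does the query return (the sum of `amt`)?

83

Base: (Base, amt=1).
Iteration 1: components of {Base} -> Arm = 1*3 = 3, Bracket = 1*5 = 5, Frame = 1*1 = 1, Plate = 1*4 = 4.
Iteration 2: components of {Arm,Bracket,Frame,Plate} -> Bearing = 5*1 = 5, Hub = 3*2 = 6.
Iteration 3: components of {Bearing,Hub} -> Shaft = 5*5 = 25, Spring = 5*3 = 15, Washer = 6*3 = 18.
Iteration 4: no further components; recursion stops.
SUM(amt) = 1 + 4 + 5 + 1 + 3 + 5 + 6 + 25 + 15 + 18 = 83.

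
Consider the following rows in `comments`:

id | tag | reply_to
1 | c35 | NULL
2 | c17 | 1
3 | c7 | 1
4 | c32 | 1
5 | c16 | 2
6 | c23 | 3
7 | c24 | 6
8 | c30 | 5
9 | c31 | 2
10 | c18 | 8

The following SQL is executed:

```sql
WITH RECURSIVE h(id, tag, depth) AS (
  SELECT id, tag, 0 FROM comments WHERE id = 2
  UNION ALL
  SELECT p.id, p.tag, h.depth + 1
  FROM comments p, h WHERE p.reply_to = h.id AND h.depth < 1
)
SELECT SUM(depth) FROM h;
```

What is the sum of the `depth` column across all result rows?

Base: id=2 (c17) at depth 0.
Iteration 1: rows with reply_to in {2} -> c16 (id 5, depth 1), c31 (id 9, depth 1).
Iteration 2: depth < 1 fails for all current rows; recursion stops.
SUM(depth) = 0 + 1 + 1 = 2.

2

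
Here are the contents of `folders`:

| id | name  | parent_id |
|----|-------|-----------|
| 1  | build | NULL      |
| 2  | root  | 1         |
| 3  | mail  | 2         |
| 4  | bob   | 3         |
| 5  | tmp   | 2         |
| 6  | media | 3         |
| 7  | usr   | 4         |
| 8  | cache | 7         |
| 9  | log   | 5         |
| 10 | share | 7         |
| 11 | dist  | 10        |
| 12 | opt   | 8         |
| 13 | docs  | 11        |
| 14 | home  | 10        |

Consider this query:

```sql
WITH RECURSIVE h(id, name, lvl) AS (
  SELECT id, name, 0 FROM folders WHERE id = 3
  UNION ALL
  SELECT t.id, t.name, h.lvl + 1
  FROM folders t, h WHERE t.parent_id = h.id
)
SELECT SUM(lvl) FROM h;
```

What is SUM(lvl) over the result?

Base: id=3 (mail) at lvl 0.
Iteration 1: rows with parent_id in {3} -> bob (id 4, lvl 1), media (id 6, lvl 1).
Iteration 2: rows with parent_id in {4,6} -> usr (id 7, lvl 2).
Iteration 3: rows with parent_id in {7} -> cache (id 8, lvl 3), share (id 10, lvl 3).
Iteration 4: rows with parent_id in {8,10} -> dist (id 11, lvl 4), opt (id 12, lvl 4), home (id 14, lvl 4).
Iteration 5: rows with parent_id in {11,12,14} -> docs (id 13, lvl 5).
Iteration 6: no rows with parent_id in {13}; recursion stops.
SUM(lvl) = 0 + 1 + 1 + 2 + 3 + 3 + 4 + 4 + 4 + 5 = 27.

27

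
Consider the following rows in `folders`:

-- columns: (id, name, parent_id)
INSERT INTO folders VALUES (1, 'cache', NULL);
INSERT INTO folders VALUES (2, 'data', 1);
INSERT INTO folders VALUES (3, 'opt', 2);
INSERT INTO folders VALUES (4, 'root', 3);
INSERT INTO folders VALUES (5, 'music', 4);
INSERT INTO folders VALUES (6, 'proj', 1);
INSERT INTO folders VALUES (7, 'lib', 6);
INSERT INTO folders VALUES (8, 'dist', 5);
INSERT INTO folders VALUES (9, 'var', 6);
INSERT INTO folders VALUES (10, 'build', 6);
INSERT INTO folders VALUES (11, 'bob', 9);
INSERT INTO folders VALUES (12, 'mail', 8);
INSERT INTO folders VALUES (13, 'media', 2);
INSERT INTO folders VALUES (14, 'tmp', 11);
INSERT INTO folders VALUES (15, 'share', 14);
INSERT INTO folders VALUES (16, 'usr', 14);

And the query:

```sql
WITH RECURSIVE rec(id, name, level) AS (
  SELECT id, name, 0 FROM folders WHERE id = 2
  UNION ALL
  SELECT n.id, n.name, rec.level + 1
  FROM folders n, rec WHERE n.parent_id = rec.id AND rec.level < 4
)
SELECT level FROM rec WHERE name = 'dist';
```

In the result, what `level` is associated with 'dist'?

4

Base: id=2 (data) at level 0.
Iteration 1: rows with parent_id in {2} -> opt (id 3, level 1), media (id 13, level 1).
Iteration 2: rows with parent_id in {3,13} -> root (id 4, level 2).
Iteration 3: rows with parent_id in {4} -> music (id 5, level 3).
Iteration 4: rows with parent_id in {5} -> dist (id 8, level 4).
Iteration 5: level < 4 fails for all current rows; recursion stops.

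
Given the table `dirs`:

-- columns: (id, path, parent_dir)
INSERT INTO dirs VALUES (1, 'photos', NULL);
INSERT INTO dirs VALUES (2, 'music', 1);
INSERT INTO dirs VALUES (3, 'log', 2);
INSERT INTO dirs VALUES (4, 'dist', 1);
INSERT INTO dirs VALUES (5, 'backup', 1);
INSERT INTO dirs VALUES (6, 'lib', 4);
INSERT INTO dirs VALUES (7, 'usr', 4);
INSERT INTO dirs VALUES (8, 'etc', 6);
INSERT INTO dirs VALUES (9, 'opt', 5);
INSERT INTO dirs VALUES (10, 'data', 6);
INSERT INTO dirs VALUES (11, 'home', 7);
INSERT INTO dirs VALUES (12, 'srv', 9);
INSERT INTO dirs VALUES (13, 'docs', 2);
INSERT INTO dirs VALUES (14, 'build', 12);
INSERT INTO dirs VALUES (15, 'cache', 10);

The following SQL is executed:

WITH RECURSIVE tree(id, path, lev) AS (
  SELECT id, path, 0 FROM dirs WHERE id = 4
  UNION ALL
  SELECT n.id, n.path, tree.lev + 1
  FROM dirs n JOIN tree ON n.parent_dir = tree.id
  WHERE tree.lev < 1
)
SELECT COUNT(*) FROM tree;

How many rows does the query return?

3

Base: id=4 (dist) at lev 0.
Iteration 1: rows with parent_dir in {4} -> lib (id 6, lev 1), usr (id 7, lev 1).
Iteration 2: lev < 1 fails for all current rows; recursion stops.
Total rows emitted: 3.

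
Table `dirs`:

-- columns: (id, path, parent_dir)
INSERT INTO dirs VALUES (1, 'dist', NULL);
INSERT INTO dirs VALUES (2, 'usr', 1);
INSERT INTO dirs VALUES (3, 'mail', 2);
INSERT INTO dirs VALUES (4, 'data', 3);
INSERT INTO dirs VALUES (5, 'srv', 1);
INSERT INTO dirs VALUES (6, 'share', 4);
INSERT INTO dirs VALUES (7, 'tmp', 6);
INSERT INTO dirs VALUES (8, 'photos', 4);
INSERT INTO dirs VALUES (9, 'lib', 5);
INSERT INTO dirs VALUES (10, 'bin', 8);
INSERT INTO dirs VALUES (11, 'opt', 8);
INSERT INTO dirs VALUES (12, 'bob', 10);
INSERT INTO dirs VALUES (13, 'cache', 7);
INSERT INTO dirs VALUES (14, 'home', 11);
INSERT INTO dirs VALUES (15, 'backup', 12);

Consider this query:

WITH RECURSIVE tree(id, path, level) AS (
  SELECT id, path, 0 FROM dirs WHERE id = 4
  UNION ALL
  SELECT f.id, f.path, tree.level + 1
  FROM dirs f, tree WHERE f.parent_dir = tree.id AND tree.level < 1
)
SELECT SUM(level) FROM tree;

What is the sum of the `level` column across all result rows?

2

Base: id=4 (data) at level 0.
Iteration 1: rows with parent_dir in {4} -> share (id 6, level 1), photos (id 8, level 1).
Iteration 2: level < 1 fails for all current rows; recursion stops.
SUM(level) = 0 + 1 + 1 = 2.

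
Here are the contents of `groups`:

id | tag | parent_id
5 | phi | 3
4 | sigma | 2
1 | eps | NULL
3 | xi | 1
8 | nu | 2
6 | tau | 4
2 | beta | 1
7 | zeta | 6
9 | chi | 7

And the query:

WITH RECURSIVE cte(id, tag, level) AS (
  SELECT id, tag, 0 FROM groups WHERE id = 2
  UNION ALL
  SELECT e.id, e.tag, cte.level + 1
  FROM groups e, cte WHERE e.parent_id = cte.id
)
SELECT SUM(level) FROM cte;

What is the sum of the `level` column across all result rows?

11

Base: id=2 (beta) at level 0.
Iteration 1: rows with parent_id in {2} -> sigma (id 4, level 1), nu (id 8, level 1).
Iteration 2: rows with parent_id in {4,8} -> tau (id 6, level 2).
Iteration 3: rows with parent_id in {6} -> zeta (id 7, level 3).
Iteration 4: rows with parent_id in {7} -> chi (id 9, level 4).
Iteration 5: no rows with parent_id in {9}; recursion stops.
SUM(level) = 0 + 1 + 1 + 2 + 3 + 4 = 11.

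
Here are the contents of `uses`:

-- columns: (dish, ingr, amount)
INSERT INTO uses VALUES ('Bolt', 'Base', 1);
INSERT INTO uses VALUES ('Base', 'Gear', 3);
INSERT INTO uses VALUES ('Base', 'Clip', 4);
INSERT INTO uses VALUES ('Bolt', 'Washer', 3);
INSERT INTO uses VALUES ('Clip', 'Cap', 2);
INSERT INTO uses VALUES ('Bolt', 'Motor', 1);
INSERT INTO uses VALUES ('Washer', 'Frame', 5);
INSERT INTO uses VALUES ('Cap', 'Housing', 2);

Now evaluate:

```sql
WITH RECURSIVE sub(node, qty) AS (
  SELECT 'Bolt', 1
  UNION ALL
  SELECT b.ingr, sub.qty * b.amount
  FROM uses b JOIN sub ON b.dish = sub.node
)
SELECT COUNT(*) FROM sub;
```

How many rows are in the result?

Base: (Bolt, qty=1).
Iteration 1: components of {Bolt} -> Base = 1*1 = 1, Motor = 1*1 = 1, Washer = 1*3 = 3.
Iteration 2: components of {Base,Motor,Washer} -> Clip = 1*4 = 4, Frame = 3*5 = 15, Gear = 1*3 = 3.
Iteration 3: components of {Clip,Frame,Gear} -> Cap = 4*2 = 8.
Iteration 4: components of {Cap} -> Housing = 8*2 = 16.
Iteration 5: no further components; recursion stops.
Total rows emitted: 9.

9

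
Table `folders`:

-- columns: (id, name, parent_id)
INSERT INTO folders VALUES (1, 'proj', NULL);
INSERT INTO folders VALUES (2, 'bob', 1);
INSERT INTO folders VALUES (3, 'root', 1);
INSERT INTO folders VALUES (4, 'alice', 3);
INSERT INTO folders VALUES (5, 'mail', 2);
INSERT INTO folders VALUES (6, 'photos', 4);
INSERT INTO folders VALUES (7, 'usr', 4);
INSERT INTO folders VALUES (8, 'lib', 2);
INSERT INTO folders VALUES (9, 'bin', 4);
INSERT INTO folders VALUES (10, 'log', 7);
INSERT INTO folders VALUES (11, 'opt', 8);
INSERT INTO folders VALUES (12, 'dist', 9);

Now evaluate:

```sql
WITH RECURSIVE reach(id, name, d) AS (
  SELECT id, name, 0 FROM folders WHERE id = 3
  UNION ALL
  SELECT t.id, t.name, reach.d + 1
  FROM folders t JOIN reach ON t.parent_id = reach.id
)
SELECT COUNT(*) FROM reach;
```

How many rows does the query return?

7

Base: id=3 (root) at d 0.
Iteration 1: rows with parent_id in {3} -> alice (id 4, d 1).
Iteration 2: rows with parent_id in {4} -> photos (id 6, d 2), usr (id 7, d 2), bin (id 9, d 2).
Iteration 3: rows with parent_id in {6,7,9} -> log (id 10, d 3), dist (id 12, d 3).
Iteration 4: no rows with parent_id in {10,12}; recursion stops.
Total rows emitted: 7.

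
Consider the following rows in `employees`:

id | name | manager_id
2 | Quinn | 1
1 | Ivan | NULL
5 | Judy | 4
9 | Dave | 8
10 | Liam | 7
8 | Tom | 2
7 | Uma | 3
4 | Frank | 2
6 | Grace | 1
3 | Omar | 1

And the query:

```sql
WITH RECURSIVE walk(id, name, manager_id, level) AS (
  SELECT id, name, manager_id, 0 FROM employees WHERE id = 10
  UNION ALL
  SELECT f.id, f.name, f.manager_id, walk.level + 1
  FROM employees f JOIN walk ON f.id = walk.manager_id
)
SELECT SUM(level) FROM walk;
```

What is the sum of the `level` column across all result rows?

Base: id=10 (Liam), manager_id=7, level 0.
Iteration 1: join on id=7 -> Uma (id 7, manager_id=3, level 1).
Iteration 2: join on id=3 -> Omar (id 3, manager_id=1, level 2).
Iteration 3: join on id=1 -> Ivan (id 1, manager_id=NULL, level 3).
Iteration 4: manager_id is NULL; no match; recursion stops.
SUM(level) = 0 + 1 + 2 + 3 = 6.

6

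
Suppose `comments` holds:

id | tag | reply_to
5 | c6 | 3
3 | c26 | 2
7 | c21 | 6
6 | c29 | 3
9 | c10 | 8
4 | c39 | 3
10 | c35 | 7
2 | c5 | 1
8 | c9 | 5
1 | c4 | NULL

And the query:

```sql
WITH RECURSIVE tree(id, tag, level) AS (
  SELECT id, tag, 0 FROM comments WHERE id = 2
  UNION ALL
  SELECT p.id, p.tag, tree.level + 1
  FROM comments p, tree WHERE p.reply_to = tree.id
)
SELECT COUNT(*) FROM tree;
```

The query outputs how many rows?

9

Base: id=2 (c5) at level 0.
Iteration 1: rows with reply_to in {2} -> c26 (id 3, level 1).
Iteration 2: rows with reply_to in {3} -> c39 (id 4, level 2), c6 (id 5, level 2), c29 (id 6, level 2).
Iteration 3: rows with reply_to in {4,5,6} -> c21 (id 7, level 3), c9 (id 8, level 3).
Iteration 4: rows with reply_to in {7,8} -> c10 (id 9, level 4), c35 (id 10, level 4).
Iteration 5: no rows with reply_to in {9,10}; recursion stops.
Total rows emitted: 9.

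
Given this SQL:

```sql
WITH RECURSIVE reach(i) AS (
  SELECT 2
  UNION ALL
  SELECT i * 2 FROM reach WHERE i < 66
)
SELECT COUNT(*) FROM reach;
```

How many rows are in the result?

Base: i=2.
Iteration 1: 2 < 66 holds -> i = 2 * 2 = 4.
Iteration 2: 4 < 66 holds -> i = 4 * 2 = 8.
Iteration 3: 8 < 66 holds -> i = 8 * 2 = 16.
Iteration 4: 16 < 66 holds -> i = 16 * 2 = 32.
Iteration 5: 32 < 66 holds -> i = 32 * 2 = 64.
Iteration 6: 64 < 66 holds -> i = 64 * 2 = 128.
Iteration 7: 128 < 66 fails; recursion stops.
Total rows emitted: 7.

7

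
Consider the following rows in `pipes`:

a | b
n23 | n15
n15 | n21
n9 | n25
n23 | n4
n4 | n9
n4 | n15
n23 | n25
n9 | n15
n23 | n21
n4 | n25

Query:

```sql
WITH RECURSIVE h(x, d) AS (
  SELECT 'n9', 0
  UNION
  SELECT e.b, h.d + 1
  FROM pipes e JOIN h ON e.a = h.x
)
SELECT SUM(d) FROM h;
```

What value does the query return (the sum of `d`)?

Base: (n9, d=0).
Iteration 1: edges from {n9} -> (n15, d=1), (n25, d=1).
Iteration 2: edges from {n15,n25} -> (n21, d=2).
Iteration 3: no outgoing edges from {n21}; recursion stops.
SUM(d) = 0 + 1 + 1 + 2 = 4.

4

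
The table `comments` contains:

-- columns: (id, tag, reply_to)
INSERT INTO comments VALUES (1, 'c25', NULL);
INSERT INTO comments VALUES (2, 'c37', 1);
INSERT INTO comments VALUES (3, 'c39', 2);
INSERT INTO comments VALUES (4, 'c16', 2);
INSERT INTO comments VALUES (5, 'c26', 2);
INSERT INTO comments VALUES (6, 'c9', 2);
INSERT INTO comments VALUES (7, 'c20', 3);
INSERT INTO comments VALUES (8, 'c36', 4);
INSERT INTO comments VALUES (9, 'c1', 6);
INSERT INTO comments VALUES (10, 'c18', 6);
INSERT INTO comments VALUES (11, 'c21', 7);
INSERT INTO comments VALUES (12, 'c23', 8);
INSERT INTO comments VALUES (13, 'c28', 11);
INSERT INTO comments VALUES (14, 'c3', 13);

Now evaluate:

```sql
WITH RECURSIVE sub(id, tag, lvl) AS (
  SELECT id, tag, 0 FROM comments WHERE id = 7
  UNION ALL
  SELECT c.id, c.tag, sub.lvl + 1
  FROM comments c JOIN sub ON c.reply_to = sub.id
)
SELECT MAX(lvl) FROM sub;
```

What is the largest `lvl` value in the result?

Base: id=7 (c20) at lvl 0.
Iteration 1: rows with reply_to in {7} -> c21 (id 11, lvl 1).
Iteration 2: rows with reply_to in {11} -> c28 (id 13, lvl 2).
Iteration 3: rows with reply_to in {13} -> c3 (id 14, lvl 3).
Iteration 4: no rows with reply_to in {14}; recursion stops.
lvl values: 0, 1, 2, 3; the maximum is 3.

3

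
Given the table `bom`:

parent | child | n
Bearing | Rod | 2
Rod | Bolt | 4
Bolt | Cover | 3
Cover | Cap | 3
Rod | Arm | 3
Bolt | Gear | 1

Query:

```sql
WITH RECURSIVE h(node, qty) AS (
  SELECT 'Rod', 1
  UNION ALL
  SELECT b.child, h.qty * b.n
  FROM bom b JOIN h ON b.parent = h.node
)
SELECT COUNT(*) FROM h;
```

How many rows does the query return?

Base: (Rod, qty=1).
Iteration 1: components of {Rod} -> Arm = 1*3 = 3, Bolt = 1*4 = 4.
Iteration 2: components of {Arm,Bolt} -> Cover = 4*3 = 12, Gear = 4*1 = 4.
Iteration 3: components of {Cover,Gear} -> Cap = 12*3 = 36.
Iteration 4: no further components; recursion stops.
Total rows emitted: 6.

6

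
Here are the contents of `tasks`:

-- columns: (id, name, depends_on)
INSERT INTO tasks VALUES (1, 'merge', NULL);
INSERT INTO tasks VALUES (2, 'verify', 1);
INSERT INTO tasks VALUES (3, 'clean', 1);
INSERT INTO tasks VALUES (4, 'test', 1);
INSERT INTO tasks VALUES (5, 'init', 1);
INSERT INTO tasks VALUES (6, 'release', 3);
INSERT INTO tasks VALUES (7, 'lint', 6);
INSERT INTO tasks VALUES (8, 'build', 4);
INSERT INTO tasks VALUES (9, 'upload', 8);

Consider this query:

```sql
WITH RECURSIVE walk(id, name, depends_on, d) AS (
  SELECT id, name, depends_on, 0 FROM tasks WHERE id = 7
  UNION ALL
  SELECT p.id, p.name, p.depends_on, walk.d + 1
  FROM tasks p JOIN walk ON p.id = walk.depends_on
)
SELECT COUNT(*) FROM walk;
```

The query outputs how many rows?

4

Base: id=7 (lint), depends_on=6, d 0.
Iteration 1: join on id=6 -> release (id 6, depends_on=3, d 1).
Iteration 2: join on id=3 -> clean (id 3, depends_on=1, d 2).
Iteration 3: join on id=1 -> merge (id 1, depends_on=NULL, d 3).
Iteration 4: depends_on is NULL; no match; recursion stops.
Total rows emitted: 4.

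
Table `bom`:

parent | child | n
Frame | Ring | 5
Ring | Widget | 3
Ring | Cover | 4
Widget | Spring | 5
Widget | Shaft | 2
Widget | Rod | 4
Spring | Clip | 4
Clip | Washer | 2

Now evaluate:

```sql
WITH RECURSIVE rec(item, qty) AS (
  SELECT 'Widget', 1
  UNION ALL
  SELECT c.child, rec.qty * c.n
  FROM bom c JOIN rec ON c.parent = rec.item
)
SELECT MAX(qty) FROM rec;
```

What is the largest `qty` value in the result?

Base: (Widget, qty=1).
Iteration 1: components of {Widget} -> Rod = 1*4 = 4, Shaft = 1*2 = 2, Spring = 1*5 = 5.
Iteration 2: components of {Rod,Shaft,Spring} -> Clip = 5*4 = 20.
Iteration 3: components of {Clip} -> Washer = 20*2 = 40.
Iteration 4: no further components; recursion stops.
qty values: 1, 5, 2, 4, 20, 40; the maximum is 40.

40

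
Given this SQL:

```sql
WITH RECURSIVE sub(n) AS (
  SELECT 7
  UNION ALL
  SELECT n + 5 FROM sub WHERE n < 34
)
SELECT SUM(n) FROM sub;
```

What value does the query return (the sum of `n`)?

Base: n=7.
Iteration 1: 7 < 34 holds -> n = 7 + 5 = 12.
Iteration 2: 12 < 34 holds -> n = 12 + 5 = 17.
Iteration 3: 17 < 34 holds -> n = 17 + 5 = 22.
Iteration 4: 22 < 34 holds -> n = 22 + 5 = 27.
Iteration 5: 27 < 34 holds -> n = 27 + 5 = 32.
Iteration 6: 32 < 34 holds -> n = 32 + 5 = 37.
Iteration 7: 37 < 34 fails; recursion stops.
SUM(n) = 7 + 12 + 17 + 22 + 27 + 32 + 37 = 154.

154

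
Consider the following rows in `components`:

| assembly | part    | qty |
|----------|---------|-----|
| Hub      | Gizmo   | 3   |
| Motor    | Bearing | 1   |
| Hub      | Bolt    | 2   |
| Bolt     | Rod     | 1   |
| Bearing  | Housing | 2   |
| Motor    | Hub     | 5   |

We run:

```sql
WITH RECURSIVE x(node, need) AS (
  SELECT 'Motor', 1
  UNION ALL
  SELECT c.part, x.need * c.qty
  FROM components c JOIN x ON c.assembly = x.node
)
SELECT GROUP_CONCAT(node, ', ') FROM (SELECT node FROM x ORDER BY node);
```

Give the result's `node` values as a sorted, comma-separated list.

Bearing, Bolt, Gizmo, Housing, Hub, Motor, Rod

Base: (Motor, need=1).
Iteration 1: components of {Motor} -> Bearing = 1*1 = 1, Hub = 1*5 = 5.
Iteration 2: components of {Bearing,Hub} -> Bolt = 5*2 = 10, Gizmo = 5*3 = 15, Housing = 1*2 = 2.
Iteration 3: components of {Bolt,Gizmo,Housing} -> Rod = 10*1 = 10.
Iteration 4: no further components; recursion stops.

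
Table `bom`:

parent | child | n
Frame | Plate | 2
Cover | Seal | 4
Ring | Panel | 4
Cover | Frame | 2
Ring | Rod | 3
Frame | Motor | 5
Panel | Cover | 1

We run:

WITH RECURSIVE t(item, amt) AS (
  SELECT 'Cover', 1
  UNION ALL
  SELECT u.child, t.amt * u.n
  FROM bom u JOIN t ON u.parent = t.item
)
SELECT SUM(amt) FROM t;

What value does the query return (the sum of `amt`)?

21

Base: (Cover, amt=1).
Iteration 1: components of {Cover} -> Frame = 1*2 = 2, Seal = 1*4 = 4.
Iteration 2: components of {Frame,Seal} -> Motor = 2*5 = 10, Plate = 2*2 = 4.
Iteration 3: no further components; recursion stops.
SUM(amt) = 1 + 2 + 4 + 10 + 4 = 21.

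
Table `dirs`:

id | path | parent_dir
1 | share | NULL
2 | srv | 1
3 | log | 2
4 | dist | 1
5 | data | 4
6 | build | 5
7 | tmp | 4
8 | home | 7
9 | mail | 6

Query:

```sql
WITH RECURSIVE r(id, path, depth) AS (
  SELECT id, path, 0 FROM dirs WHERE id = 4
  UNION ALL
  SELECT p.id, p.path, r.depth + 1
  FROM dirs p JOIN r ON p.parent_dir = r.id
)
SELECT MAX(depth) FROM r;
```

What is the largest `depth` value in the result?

3

Base: id=4 (dist) at depth 0.
Iteration 1: rows with parent_dir in {4} -> data (id 5, depth 1), tmp (id 7, depth 1).
Iteration 2: rows with parent_dir in {5,7} -> build (id 6, depth 2), home (id 8, depth 2).
Iteration 3: rows with parent_dir in {6,8} -> mail (id 9, depth 3).
Iteration 4: no rows with parent_dir in {9}; recursion stops.
depth values: 0, 1, 1, 2, 2, 3; the maximum is 3.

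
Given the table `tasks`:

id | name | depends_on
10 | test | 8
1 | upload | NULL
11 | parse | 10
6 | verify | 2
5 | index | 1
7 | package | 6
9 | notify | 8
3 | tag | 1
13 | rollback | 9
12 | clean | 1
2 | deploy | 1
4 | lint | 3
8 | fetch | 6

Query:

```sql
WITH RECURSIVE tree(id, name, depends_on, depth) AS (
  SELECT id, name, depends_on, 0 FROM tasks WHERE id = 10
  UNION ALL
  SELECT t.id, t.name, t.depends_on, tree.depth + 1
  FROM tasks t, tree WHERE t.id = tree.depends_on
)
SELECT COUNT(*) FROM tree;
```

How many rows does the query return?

5

Base: id=10 (test), depends_on=8, depth 0.
Iteration 1: join on id=8 -> fetch (id 8, depends_on=6, depth 1).
Iteration 2: join on id=6 -> verify (id 6, depends_on=2, depth 2).
Iteration 3: join on id=2 -> deploy (id 2, depends_on=1, depth 3).
Iteration 4: join on id=1 -> upload (id 1, depends_on=NULL, depth 4).
Iteration 5: depends_on is NULL; no match; recursion stops.
Total rows emitted: 5.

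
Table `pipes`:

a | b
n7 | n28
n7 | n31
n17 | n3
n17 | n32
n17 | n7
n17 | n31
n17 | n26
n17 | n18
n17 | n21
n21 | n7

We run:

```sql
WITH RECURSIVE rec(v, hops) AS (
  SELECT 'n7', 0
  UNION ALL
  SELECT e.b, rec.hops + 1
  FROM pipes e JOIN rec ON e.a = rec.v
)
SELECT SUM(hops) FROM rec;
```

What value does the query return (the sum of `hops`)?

Base: (n7, hops=0).
Iteration 1: edges from {n7} -> (n28, hops=1), (n31, hops=1).
Iteration 2: no outgoing edges from {n28,n31}; recursion stops.
SUM(hops) = 0 + 1 + 1 = 2.

2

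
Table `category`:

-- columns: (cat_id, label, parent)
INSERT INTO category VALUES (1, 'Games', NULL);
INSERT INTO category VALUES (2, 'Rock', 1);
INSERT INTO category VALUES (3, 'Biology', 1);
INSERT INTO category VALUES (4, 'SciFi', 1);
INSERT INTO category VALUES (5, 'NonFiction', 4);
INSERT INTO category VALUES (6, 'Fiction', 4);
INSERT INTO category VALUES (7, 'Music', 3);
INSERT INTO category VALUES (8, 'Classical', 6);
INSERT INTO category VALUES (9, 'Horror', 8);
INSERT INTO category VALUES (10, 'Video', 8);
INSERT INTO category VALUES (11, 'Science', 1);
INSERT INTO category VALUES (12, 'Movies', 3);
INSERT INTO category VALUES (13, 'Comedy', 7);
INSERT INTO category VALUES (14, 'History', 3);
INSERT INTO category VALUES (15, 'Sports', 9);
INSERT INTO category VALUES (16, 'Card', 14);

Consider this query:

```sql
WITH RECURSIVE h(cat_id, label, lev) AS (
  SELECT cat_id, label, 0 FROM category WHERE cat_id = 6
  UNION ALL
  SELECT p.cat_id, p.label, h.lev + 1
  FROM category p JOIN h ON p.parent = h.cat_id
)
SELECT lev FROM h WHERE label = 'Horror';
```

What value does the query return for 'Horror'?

2

Base: cat_id=6 (Fiction) at lev 0.
Iteration 1: rows with parent in {6} -> Classical (id 8, lev 1).
Iteration 2: rows with parent in {8} -> Horror (id 9, lev 2), Video (id 10, lev 2).
Iteration 3: rows with parent in {9,10} -> Sports (id 15, lev 3).
Iteration 4: no rows with parent in {15}; recursion stops.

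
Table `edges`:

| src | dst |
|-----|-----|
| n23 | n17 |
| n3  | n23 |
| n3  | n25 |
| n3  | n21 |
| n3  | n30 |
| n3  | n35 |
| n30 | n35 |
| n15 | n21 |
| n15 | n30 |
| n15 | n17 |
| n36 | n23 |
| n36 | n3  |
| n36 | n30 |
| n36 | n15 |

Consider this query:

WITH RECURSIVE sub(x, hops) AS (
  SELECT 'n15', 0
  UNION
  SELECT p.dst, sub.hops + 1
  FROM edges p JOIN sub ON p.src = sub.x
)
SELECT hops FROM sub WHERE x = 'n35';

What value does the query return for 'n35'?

2

Base: (n15, hops=0).
Iteration 1: edges from {n15} -> (n17, hops=1), (n21, hops=1), (n30, hops=1).
Iteration 2: edges from {n17,n21,n30} -> (n35, hops=2).
Iteration 3: no outgoing edges from {n35}; recursion stops.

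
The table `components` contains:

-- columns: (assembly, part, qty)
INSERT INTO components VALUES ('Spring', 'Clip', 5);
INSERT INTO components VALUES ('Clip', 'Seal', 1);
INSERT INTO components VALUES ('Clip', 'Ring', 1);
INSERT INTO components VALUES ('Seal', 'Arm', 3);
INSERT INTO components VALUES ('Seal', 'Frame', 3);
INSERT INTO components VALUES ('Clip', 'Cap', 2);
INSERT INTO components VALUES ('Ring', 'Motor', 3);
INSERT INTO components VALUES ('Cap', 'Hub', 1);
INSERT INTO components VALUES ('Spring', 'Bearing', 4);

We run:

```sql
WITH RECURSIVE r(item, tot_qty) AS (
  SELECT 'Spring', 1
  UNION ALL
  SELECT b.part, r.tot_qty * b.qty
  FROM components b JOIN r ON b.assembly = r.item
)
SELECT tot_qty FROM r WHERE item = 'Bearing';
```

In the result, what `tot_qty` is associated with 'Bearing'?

4

Base: (Spring, tot_qty=1).
Iteration 1: components of {Spring} -> Bearing = 1*4 = 4, Clip = 1*5 = 5.
Iteration 2: components of {Bearing,Clip} -> Cap = 5*2 = 10, Ring = 5*1 = 5, Seal = 5*1 = 5.
Iteration 3: components of {Cap,Ring,Seal} -> Arm = 5*3 = 15, Frame = 5*3 = 15, Hub = 10*1 = 10, Motor = 5*3 = 15.
Iteration 4: no further components; recursion stops.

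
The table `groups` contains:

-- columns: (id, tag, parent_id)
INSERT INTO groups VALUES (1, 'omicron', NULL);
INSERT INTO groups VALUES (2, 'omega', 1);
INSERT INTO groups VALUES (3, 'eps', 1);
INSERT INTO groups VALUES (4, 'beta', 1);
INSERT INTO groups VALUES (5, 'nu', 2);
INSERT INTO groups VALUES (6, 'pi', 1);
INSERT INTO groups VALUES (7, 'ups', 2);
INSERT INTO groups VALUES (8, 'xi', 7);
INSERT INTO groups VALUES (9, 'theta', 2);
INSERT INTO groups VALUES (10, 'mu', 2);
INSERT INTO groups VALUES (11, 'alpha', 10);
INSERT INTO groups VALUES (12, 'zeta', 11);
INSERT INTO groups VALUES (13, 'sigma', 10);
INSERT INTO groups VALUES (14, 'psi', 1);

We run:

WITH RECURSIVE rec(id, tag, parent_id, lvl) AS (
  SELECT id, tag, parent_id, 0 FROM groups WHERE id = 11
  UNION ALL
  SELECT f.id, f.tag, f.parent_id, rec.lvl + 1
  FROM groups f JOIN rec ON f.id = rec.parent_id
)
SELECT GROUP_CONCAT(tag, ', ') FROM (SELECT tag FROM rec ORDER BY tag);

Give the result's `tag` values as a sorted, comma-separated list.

Base: id=11 (alpha), parent_id=10, lvl 0.
Iteration 1: join on id=10 -> mu (id 10, parent_id=2, lvl 1).
Iteration 2: join on id=2 -> omega (id 2, parent_id=1, lvl 2).
Iteration 3: join on id=1 -> omicron (id 1, parent_id=NULL, lvl 3).
Iteration 4: parent_id is NULL; no match; recursion stops.

alpha, mu, omega, omicron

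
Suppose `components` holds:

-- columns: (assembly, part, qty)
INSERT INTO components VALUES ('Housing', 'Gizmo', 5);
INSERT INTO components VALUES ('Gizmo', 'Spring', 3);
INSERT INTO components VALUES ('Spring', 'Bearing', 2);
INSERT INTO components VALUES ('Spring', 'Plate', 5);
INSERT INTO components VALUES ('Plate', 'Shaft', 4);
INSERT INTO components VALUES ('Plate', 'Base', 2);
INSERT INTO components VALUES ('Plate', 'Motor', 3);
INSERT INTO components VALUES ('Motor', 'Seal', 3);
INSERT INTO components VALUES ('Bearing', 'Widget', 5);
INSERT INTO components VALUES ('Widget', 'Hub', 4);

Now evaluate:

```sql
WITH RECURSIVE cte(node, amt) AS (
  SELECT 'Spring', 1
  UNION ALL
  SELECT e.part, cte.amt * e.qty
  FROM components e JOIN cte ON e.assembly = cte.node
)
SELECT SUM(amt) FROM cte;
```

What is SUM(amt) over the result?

148

Base: (Spring, amt=1).
Iteration 1: components of {Spring} -> Bearing = 1*2 = 2, Plate = 1*5 = 5.
Iteration 2: components of {Bearing,Plate} -> Base = 5*2 = 10, Motor = 5*3 = 15, Shaft = 5*4 = 20, Widget = 2*5 = 10.
Iteration 3: components of {Base,Motor,Shaft,Widget} -> Hub = 10*4 = 40, Seal = 15*3 = 45.
Iteration 4: no further components; recursion stops.
SUM(amt) = 1 + 2 + 5 + 10 + 20 + 10 + 15 + 40 + 45 = 148.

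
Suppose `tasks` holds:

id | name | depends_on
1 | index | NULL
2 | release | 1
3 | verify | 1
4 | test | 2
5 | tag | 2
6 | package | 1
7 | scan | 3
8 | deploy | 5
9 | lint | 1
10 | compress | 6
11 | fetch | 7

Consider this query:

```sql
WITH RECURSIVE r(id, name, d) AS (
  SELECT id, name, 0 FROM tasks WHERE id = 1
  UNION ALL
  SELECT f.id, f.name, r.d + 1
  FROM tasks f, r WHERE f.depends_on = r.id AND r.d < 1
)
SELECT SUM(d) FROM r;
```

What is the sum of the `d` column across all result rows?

4

Base: id=1 (index) at d 0.
Iteration 1: rows with depends_on in {1} -> release (id 2, d 1), verify (id 3, d 1), package (id 6, d 1), lint (id 9, d 1).
Iteration 2: d < 1 fails for all current rows; recursion stops.
SUM(d) = 0 + 1 + 1 + 1 + 1 = 4.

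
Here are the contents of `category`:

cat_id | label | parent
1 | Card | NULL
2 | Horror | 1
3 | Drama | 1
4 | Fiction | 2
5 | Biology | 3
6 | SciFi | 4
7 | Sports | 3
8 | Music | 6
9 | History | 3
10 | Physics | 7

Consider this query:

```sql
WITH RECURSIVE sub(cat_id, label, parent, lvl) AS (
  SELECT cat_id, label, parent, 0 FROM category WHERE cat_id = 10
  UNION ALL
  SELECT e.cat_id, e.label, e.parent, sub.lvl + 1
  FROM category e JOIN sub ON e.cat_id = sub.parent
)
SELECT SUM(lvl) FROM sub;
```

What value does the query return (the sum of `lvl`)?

6

Base: cat_id=10 (Physics), parent=7, lvl 0.
Iteration 1: join on cat_id=7 -> Sports (id 7, parent=3, lvl 1).
Iteration 2: join on cat_id=3 -> Drama (id 3, parent=1, lvl 2).
Iteration 3: join on cat_id=1 -> Card (id 1, parent=NULL, lvl 3).
Iteration 4: parent is NULL; no match; recursion stops.
SUM(lvl) = 0 + 1 + 2 + 3 = 6.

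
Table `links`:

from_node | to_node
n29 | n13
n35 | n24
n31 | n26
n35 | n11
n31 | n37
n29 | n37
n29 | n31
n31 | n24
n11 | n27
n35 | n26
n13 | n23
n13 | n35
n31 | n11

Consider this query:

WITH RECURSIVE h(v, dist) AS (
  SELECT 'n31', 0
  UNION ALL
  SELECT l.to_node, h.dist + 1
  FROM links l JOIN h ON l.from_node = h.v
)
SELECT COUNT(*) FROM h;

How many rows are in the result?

Base: (n31, dist=0).
Iteration 1: edges from {n31} -> (n11, dist=1), (n24, dist=1), (n26, dist=1), (n37, dist=1).
Iteration 2: edges from {n11,n24,n26,n37} -> (n27, dist=2).
Iteration 3: no outgoing edges from {n27}; recursion stops.
Total rows emitted: 6.

6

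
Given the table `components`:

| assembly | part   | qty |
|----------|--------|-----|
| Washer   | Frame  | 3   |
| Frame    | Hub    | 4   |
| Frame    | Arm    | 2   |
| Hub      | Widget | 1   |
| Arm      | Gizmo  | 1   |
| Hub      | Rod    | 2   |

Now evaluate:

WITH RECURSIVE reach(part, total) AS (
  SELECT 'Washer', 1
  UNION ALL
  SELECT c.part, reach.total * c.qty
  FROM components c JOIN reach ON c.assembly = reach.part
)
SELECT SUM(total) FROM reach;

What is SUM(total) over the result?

64

Base: (Washer, total=1).
Iteration 1: components of {Washer} -> Frame = 1*3 = 3.
Iteration 2: components of {Frame} -> Arm = 3*2 = 6, Hub = 3*4 = 12.
Iteration 3: components of {Arm,Hub} -> Gizmo = 6*1 = 6, Rod = 12*2 = 24, Widget = 12*1 = 12.
Iteration 4: no further components; recursion stops.
SUM(total) = 1 + 3 + 12 + 6 + 12 + 24 + 6 = 64.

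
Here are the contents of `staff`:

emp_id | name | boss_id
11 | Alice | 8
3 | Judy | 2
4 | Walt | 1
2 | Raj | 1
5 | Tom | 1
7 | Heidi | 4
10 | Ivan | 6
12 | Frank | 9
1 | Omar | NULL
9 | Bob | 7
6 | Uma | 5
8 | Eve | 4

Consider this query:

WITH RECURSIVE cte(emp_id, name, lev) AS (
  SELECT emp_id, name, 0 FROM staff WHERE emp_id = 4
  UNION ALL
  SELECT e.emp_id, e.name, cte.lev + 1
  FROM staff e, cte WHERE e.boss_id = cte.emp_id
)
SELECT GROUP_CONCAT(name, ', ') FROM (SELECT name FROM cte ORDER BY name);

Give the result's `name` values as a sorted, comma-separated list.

Base: emp_id=4 (Walt) at lev 0.
Iteration 1: rows with boss_id in {4} -> Heidi (id 7, lev 1), Eve (id 8, lev 1).
Iteration 2: rows with boss_id in {7,8} -> Bob (id 9, lev 2), Alice (id 11, lev 2).
Iteration 3: rows with boss_id in {9,11} -> Frank (id 12, lev 3).
Iteration 4: no rows with boss_id in {12}; recursion stops.

Alice, Bob, Eve, Frank, Heidi, Walt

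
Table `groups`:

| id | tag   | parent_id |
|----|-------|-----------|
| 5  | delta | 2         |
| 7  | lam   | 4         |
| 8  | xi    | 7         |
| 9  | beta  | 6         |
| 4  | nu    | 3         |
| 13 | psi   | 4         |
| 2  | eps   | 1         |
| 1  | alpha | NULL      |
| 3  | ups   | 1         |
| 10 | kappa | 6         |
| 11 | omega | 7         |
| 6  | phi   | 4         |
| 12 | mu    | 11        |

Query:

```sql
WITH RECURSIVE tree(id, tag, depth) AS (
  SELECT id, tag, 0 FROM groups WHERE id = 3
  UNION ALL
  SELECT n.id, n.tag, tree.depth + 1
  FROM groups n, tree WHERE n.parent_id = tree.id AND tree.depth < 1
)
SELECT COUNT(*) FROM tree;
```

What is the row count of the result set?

2

Base: id=3 (ups) at depth 0.
Iteration 1: rows with parent_id in {3} -> nu (id 4, depth 1).
Iteration 2: depth < 1 fails for all current rows; recursion stops.
Total rows emitted: 2.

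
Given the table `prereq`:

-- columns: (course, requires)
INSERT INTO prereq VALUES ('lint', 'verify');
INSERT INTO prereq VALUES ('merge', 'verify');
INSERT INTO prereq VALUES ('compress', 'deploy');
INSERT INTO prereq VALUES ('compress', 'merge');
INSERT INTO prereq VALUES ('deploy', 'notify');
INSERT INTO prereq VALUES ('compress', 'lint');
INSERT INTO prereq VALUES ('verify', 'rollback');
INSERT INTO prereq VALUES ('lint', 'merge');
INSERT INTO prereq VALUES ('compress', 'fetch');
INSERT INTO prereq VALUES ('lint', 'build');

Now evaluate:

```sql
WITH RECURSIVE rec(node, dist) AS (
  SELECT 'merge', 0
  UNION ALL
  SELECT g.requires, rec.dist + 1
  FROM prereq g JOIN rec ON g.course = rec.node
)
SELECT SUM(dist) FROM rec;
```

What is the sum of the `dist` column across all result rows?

3

Base: (merge, dist=0).
Iteration 1: edges from {merge} -> (verify, dist=1).
Iteration 2: edges from {verify} -> (rollback, dist=2).
Iteration 3: no outgoing edges from {rollback}; recursion stops.
SUM(dist) = 0 + 1 + 2 = 3.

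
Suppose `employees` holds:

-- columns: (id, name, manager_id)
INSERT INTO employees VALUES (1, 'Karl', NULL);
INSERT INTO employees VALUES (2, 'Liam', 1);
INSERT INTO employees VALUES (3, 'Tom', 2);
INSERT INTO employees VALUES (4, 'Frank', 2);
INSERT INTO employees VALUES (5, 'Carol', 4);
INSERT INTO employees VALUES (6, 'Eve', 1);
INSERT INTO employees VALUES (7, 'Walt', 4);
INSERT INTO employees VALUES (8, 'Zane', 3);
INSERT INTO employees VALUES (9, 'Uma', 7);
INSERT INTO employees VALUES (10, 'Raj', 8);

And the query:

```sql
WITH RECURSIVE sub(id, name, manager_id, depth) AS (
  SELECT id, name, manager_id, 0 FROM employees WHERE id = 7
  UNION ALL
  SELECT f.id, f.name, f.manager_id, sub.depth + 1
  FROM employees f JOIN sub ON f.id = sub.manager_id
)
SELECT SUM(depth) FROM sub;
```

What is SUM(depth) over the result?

Base: id=7 (Walt), manager_id=4, depth 0.
Iteration 1: join on id=4 -> Frank (id 4, manager_id=2, depth 1).
Iteration 2: join on id=2 -> Liam (id 2, manager_id=1, depth 2).
Iteration 3: join on id=1 -> Karl (id 1, manager_id=NULL, depth 3).
Iteration 4: manager_id is NULL; no match; recursion stops.
SUM(depth) = 0 + 1 + 2 + 3 = 6.

6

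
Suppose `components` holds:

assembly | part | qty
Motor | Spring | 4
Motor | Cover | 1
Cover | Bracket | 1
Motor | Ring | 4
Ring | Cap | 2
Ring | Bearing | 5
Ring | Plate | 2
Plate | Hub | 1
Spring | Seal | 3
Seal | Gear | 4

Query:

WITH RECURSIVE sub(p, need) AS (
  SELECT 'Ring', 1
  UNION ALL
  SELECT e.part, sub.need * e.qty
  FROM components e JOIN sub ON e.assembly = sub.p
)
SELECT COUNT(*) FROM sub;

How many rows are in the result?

Base: (Ring, need=1).
Iteration 1: components of {Ring} -> Bearing = 1*5 = 5, Cap = 1*2 = 2, Plate = 1*2 = 2.
Iteration 2: components of {Bearing,Cap,Plate} -> Hub = 2*1 = 2.
Iteration 3: no further components; recursion stops.
Total rows emitted: 5.

5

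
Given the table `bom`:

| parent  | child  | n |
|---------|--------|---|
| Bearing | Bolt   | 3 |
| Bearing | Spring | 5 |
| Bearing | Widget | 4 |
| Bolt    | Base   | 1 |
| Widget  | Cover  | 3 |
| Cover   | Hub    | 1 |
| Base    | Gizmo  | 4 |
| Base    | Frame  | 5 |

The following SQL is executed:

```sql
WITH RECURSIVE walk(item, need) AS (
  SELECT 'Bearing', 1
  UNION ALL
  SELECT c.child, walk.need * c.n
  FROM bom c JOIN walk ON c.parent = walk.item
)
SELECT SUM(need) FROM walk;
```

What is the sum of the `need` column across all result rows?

67

Base: (Bearing, need=1).
Iteration 1: components of {Bearing} -> Bolt = 1*3 = 3, Spring = 1*5 = 5, Widget = 1*4 = 4.
Iteration 2: components of {Bolt,Spring,Widget} -> Base = 3*1 = 3, Cover = 4*3 = 12.
Iteration 3: components of {Base,Cover} -> Frame = 3*5 = 15, Gizmo = 3*4 = 12, Hub = 12*1 = 12.
Iteration 4: no further components; recursion stops.
SUM(need) = 1 + 3 + 5 + 4 + 3 + 12 + 12 + 15 + 12 = 67.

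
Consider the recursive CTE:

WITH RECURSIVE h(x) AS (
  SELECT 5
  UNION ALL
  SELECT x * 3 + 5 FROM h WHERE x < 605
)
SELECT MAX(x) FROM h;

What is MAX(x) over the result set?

Base: x=5.
Iteration 1: 5 < 605 holds -> x = 5 * 3 + 5 = 20.
Iteration 2: 20 < 605 holds -> x = 20 * 3 + 5 = 65.
Iteration 3: 65 < 605 holds -> x = 65 * 3 + 5 = 200.
Iteration 4: 200 < 605 holds -> x = 200 * 3 + 5 = 605.
Iteration 5: 605 < 605 fails; recursion stops.
x values: 5, 20, 65, 200, 605; the maximum is 605.

605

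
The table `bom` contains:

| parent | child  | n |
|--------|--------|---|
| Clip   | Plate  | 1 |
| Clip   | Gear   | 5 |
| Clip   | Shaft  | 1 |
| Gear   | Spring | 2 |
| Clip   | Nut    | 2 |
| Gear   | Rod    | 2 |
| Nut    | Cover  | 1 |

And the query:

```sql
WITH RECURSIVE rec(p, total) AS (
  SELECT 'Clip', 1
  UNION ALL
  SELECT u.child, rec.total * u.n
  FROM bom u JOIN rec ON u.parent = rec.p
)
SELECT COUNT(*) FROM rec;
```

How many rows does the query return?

8

Base: (Clip, total=1).
Iteration 1: components of {Clip} -> Gear = 1*5 = 5, Nut = 1*2 = 2, Plate = 1*1 = 1, Shaft = 1*1 = 1.
Iteration 2: components of {Gear,Nut,Plate,Shaft} -> Cover = 2*1 = 2, Rod = 5*2 = 10, Spring = 5*2 = 10.
Iteration 3: no further components; recursion stops.
Total rows emitted: 8.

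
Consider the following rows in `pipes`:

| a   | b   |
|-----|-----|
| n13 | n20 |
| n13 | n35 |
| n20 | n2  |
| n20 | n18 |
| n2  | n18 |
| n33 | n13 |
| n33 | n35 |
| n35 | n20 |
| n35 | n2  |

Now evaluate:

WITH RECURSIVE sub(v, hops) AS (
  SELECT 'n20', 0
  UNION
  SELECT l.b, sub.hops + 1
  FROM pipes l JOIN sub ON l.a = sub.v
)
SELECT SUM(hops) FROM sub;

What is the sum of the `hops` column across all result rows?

Base: (n20, hops=0).
Iteration 1: edges from {n20} -> (n18, hops=1), (n2, hops=1).
Iteration 2: edges from {n18,n2} -> (n18, hops=2).
Iteration 3: no outgoing edges from {n18}; recursion stops.
SUM(hops) = 0 + 1 + 1 + 2 = 4.

4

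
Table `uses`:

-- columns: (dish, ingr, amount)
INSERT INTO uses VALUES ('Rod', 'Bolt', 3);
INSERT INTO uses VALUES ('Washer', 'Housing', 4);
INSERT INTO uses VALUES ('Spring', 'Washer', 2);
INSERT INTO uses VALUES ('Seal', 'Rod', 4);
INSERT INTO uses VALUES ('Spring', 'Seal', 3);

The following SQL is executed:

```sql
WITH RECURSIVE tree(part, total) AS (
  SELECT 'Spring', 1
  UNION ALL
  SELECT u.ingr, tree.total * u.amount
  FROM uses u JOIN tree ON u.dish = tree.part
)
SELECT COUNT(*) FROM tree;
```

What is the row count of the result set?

Base: (Spring, total=1).
Iteration 1: components of {Spring} -> Seal = 1*3 = 3, Washer = 1*2 = 2.
Iteration 2: components of {Seal,Washer} -> Housing = 2*4 = 8, Rod = 3*4 = 12.
Iteration 3: components of {Housing,Rod} -> Bolt = 12*3 = 36.
Iteration 4: no further components; recursion stops.
Total rows emitted: 6.

6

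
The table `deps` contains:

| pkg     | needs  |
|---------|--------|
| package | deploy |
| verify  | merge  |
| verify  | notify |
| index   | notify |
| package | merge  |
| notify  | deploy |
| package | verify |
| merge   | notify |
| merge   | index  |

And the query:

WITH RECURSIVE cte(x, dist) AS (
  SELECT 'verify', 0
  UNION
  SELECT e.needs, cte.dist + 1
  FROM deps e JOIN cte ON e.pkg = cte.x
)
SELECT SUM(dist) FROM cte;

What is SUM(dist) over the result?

Base: (verify, dist=0).
Iteration 1: edges from {verify} -> (merge, dist=1), (notify, dist=1).
Iteration 2: edges from {merge,notify} -> (deploy, dist=2), (index, dist=2), (notify, dist=2).
Iteration 3: edges from {deploy,index,notify} -> (deploy, dist=3), (notify, dist=3).
Iteration 4: edges from {deploy,notify} -> (deploy, dist=4).
Iteration 5: no outgoing edges from {deploy}; recursion stops.
SUM(dist) = 0 + 1 + 1 + 2 + 2 + 2 + 3 + 3 + 4 = 18.

18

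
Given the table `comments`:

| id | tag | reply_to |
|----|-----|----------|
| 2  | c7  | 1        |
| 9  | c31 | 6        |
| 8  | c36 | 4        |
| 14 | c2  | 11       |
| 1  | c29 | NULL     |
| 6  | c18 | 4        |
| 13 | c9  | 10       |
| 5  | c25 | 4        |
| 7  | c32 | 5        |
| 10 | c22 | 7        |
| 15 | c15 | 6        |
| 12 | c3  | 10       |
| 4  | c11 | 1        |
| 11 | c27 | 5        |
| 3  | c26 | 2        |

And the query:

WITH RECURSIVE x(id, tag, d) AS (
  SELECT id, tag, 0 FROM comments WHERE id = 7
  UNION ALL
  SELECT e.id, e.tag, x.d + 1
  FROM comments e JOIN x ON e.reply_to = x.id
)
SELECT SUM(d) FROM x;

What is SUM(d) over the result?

5

Base: id=7 (c32) at d 0.
Iteration 1: rows with reply_to in {7} -> c22 (id 10, d 1).
Iteration 2: rows with reply_to in {10} -> c3 (id 12, d 2), c9 (id 13, d 2).
Iteration 3: no rows with reply_to in {12,13}; recursion stops.
SUM(d) = 0 + 1 + 2 + 2 = 5.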